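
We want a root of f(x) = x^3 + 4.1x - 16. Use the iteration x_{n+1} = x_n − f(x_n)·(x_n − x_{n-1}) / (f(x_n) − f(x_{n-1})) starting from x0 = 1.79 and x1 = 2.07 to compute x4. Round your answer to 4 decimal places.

1.9875

f(1.79) = -2.925661, f(2.07) = 1.356743
x2 = 2.070000 − 1.356743·(2.070000 − 1.790000) / (1.356743 − (-2.925661)) = 2.070000 − (0.379888)/(4.282404) = 1.981291
f(1.981291) = -0.099122
x3 = 1.981291 − (-0.099122)·(1.981291 − 2.070000) / (-0.099122 − 1.356743) = 1.981291 − (0.008793)/(-1.455865) = 1.987331
f(1.987331) = -0.003015
x4 = 1.987331 − (-0.003015)·(1.987331 − 1.981291) / (-0.003015 − (-0.099122)) = 1.987331 − (-0.000018)/(0.096107) = 1.987520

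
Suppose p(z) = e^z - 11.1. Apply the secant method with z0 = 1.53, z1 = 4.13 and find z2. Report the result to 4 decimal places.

p(1.53) = -6.481823, p(4.13) = 51.077923
z2 = 4.130000 − 51.077923·(4.130000 − 1.530000) / (51.077923 − (-6.481823)) = 4.130000 − (132.802600)/(57.559746) = 1.822787

1.8228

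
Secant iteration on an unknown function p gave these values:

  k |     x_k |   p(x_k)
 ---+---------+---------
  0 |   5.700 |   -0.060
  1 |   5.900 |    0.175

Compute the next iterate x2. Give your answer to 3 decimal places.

x2 = 5.900 − 0.175·(5.900 − 5.700) / (0.175 − (-0.060))
   = 5.900 − (0.03500)/(0.23500) = 5.75106

5.751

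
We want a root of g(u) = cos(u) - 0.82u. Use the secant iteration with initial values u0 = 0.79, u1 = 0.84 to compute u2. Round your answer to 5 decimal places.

g(0.79) = 0.0560453, g(0.84) = -0.0213372
u2 = 0.8400000 − (-0.0213372)·(0.8400000 − 0.7900000) / (-0.0213372 − 0.0560453) = 0.8400000 − (-0.0010669)/(-0.0773825) = 0.8262132

0.82621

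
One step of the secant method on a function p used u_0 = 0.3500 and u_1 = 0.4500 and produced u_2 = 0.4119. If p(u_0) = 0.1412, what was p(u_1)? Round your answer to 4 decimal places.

The secant line through (0.3500, 0.1412) and (0.4500, p(u_1)) crosses zero at u_2 = 0.4119.
So (0.3500, 0.1412), (0.4500, p(u_1)), (0.4119, 0) are collinear:
p(u_1) = 0.1412 · (0.4500 − 0.4119) / (0.3500 − 0.4119) = 0.1412 · (0.038100)/(-0.061900) = -0.086910

-0.0869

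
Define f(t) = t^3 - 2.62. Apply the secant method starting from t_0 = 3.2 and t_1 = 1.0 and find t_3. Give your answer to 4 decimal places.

1.4837

f(3.2) = 30.148000, f(1.0) = -1.620000
t_2 = 1.000000 − (-1.620000)·(1.000000 − 3.200000) / (-1.620000 − 30.148000) = 1.000000 − (3.564000)/(-31.768000) = 1.112188
f(1.112188) = -1.244264
t_3 = 1.112188 − (-1.244264)·(1.112188 − 1.000000) / (-1.244264 − (-1.620000)) = 1.112188 − (-0.139592)/(0.375736) = 1.483705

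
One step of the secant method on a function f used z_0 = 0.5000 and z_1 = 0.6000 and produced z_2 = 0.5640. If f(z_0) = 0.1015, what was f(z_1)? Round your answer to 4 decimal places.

The secant line through (0.5000, 0.1015) and (0.6000, f(z_1)) crosses zero at z_2 = 0.5640.
So (0.5000, 0.1015), (0.6000, f(z_1)), (0.5640, 0) are collinear:
f(z_1) = 0.1015 · (0.6000 − 0.5640) / (0.5000 − 0.5640) = 0.1015 · (0.036000)/(-0.064000) = -0.057094

-0.0571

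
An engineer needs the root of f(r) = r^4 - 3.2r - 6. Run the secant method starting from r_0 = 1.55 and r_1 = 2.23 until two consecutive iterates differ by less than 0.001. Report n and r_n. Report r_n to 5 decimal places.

n = 6, r_n = 1.85925

f(1.55) = -5.1879938, f(2.23) = 11.5937344
r_2 = 2.2300000 − 11.5937344·(0.6800000)/(16.7817282) = 1.7602189;  |Δ| = 0.4697811
f(1.7602189) = -2.0328010
r_3 = 1.7602189 − (-2.0328010)·(-0.4697811)/(-13.6265354) = 1.8303006;  |Δ| = 0.0700818
f(1.8303006) = -0.6344596
r_4 = 1.8303006 − (-0.6344596)·(0.0700818)/(1.3983414) = 1.8620983;  |Δ| = 0.0317977
f(1.8620983) = 0.0642186
r_5 = 1.8620983 − 0.0642186·(0.0317977)/(0.6986782) = 1.8591757;  |Δ| = 0.0029227
f(1.8591757) = -0.0017340
r_6 = 1.8591757 − (-0.0017340)·(-0.0029227)/(-0.0659526) = 1.8592525;  |Δ| = 0.0000768
|r_6 − r_5| = 0.0000768 < 0.001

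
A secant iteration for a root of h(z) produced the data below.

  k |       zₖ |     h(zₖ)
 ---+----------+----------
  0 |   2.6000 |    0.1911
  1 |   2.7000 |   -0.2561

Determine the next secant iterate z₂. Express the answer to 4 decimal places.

2.6427

z₂ = 2.7000 − (-0.2561)·(2.7000 − 2.6000) / (-0.2561 − 0.1911)
   = 2.7000 − (-0.025610)/(-0.447200) = 2.642733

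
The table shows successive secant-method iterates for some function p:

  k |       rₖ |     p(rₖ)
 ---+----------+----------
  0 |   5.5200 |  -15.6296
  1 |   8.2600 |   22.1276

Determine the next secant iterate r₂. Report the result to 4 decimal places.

6.6542

r₂ = 8.2600 − 22.1276·(8.2600 − 5.5200) / (22.1276 − (-15.6296))
   = 8.2600 − (60.629624)/(37.757200) = 6.654224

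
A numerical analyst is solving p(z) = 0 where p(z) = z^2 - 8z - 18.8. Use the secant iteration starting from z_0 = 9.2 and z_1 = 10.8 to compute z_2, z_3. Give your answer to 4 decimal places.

9.8467, 9.8954

p(9.2) = -7.760000, p(10.8) = 11.440000
z_2 = 10.800000 − 11.440000·(10.800000 − 9.200000) / (11.440000 − (-7.760000)) = 10.800000 − (18.304000)/(19.200000) = 9.846667
p(9.846667) = -0.616489
z_3 = 9.846667 − (-0.616489)·(9.846667 − 10.800000) / (-0.616489 − 11.440000) = 9.846667 − (0.587719)/(-12.056489) = 9.895414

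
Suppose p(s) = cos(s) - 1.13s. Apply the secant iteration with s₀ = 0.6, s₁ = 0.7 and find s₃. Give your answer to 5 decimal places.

0.68521

p(0.6) = 0.1473356, p(0.7) = -0.0261578
s₂ = 0.7000000 − (-0.0261578)·(0.7000000 − 0.6000000) / (-0.0261578 − 0.1473356) = 0.7000000 − (-0.0026158)/(-0.1734934) = 0.6849229
p(0.6849229) = 0.0005050
s₃ = 0.6849229 − 0.0005050·(0.6849229 − 0.7000000) / (0.0005050 − (-0.0261578)) = 0.6849229 − (-0.0000076)/(0.0266628) = 0.6852084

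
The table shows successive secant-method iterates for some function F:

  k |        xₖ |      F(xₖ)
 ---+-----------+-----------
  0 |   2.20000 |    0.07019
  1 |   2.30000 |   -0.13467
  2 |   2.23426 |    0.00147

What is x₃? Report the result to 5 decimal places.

x₃ = 2.23426 − 0.00147·(2.23426 − 2.30000) / (0.00147 − (-0.13467))
   = 2.23426 − (-0.0000966)/(0.1361400) = 2.2349698

2.23497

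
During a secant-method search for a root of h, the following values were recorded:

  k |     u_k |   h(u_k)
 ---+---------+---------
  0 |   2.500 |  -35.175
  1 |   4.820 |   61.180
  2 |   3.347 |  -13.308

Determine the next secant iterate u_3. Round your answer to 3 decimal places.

u_3 = 3.347 − (-13.308)·(3.347 − 4.820) / (-13.308 − 61.180)
   = 3.347 − (19.60268)/(-74.48800) = 3.61017

3.610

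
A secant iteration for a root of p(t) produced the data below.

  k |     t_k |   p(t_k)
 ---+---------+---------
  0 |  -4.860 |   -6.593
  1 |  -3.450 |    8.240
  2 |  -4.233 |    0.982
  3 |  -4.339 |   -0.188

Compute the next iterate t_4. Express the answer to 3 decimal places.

t_4 = -4.339 − (-0.188)·(-4.339 − (-4.233)) / (-0.188 − 0.982)
   = -4.339 − (0.01993)/(-1.17000) = -4.32197

-4.322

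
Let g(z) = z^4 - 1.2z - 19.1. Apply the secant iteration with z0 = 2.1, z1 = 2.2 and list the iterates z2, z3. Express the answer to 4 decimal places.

2.1563, 2.1580

g(2.1) = -2.171900, g(2.2) = 1.685600
z2 = 2.200000 − 1.685600·(2.200000 − 2.100000) / (1.685600 − (-2.171900)) = 2.200000 − (0.168560)/(3.857500) = 2.156303
g(2.156303) = -0.068375
z3 = 2.156303 − (-0.068375)·(2.156303 − 2.200000) / (-0.068375 − 1.685600) = 2.156303 − (0.002988)/(-1.753975) = 2.158007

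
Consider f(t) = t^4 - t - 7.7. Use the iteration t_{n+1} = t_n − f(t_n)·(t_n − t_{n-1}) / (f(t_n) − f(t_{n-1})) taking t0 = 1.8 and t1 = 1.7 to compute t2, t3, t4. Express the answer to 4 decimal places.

1.7512, 1.7536, 1.7535

f(1.8) = 0.997600, f(1.7) = -1.047900
t2 = 1.700000 − (-1.047900)·(1.700000 − 1.800000) / (-1.047900 − 0.997600) = 1.700000 − (0.104790)/(-2.045500) = 1.751230
f(1.751230) = -0.045937
t3 = 1.751230 − (-0.045937)·(1.751230 − 1.700000) / (-0.045937 − (-1.047900)) = 1.751230 − (-0.002353)/(1.001963) = 1.753578
f(1.753578) = 0.002273
t4 = 1.753578 − 0.002273·(1.753578 − 1.751230) / (0.002273 − (-0.045937)) = 1.753578 − (0.000005)/(0.048210) = 1.753468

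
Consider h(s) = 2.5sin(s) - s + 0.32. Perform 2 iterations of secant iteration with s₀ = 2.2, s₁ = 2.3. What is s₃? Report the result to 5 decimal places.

h(2.2) = 0.1412410, h(2.3) = -0.1157370
s₂ = 2.3000000 − (-0.1157370)·(2.3000000 − 2.2000000) / (-0.1157370 − 0.1412410) = 2.3000000 − (-0.0115737)/(-0.2569780) = 2.2549623
h(2.2549623) = 0.0024038
s₃ = 2.2549623 − 0.0024038·(2.2549623 − 2.3000000) / (0.0024038 − (-0.1157370)) = 2.2549623 − (-0.0001083)/(0.1181408) = 2.2558787

2.25588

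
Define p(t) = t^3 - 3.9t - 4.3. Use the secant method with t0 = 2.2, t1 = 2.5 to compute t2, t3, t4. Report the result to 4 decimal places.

p(2.2) = -2.232000, p(2.5) = 1.575000
t2 = 2.500000 − 1.575000·(2.500000 − 2.200000) / (1.575000 − (-2.232000)) = 2.500000 − (0.472500)/(3.807000) = 2.375887
p(2.375887) = -0.154466
t3 = 2.375887 − (-0.154466)·(2.375887 − 2.500000) / (-0.154466 − 1.575000) = 2.375887 − (0.019171)/(-1.729466) = 2.386972
p(2.386972) = -0.009100
t4 = 2.386972 − (-0.009100)·(2.386972 − 2.375887) / (-0.009100 − (-0.154466)) = 2.386972 − (-0.000101)/(0.145366) = 2.387666

2.3759, 2.3870, 2.3877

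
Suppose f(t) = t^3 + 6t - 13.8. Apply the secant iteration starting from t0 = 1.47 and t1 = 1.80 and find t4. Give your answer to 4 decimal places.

1.6076

f(1.47) = -1.803477, f(1.80) = 2.832000
t2 = 1.800000 − 2.832000·(1.800000 − 1.470000) / (2.832000 − (-1.803477)) = 1.800000 − (0.934560)/(4.635477) = 1.598390
f(1.598390) = -0.126017
t3 = 1.598390 − (-0.126017)·(1.598390 − 1.800000) / (-0.126017 − 2.832000) = 1.598390 − (0.025406)/(-2.958017) = 1.606979
f(1.606979) = -0.008298
t4 = 1.606979 − (-0.008298)·(1.606979 − 1.598390) / (-0.008298 − (-0.126017)) = 1.606979 − (-0.000071)/(0.117719) = 1.607584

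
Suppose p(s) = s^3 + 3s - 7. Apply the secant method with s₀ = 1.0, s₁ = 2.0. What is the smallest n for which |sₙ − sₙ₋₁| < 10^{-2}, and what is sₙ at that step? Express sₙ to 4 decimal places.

p(1.0) = -3.000000, p(2.0) = 7.000000
s₂ = 2.000000 − 7.000000·(1.000000)/(10.000000) = 1.300000;  |Δ| = 0.700000
p(1.300000) = -0.903000
s₃ = 1.300000 − (-0.903000)·(-0.700000)/(-7.903000) = 1.379982;  |Δ| = 0.079982
p(1.379982) = -0.232082
s₄ = 1.379982 − (-0.232082)·(0.079982)/(0.670918) = 1.407650;  |Δ| = 0.027667
p(1.407650) = 0.012174
s₅ = 1.407650 − 0.012174·(0.027667)/(0.244257) = 1.406271;  |Δ| = 0.001379
|s₅ − s₄| = 0.001379 < 10^{-2}

n = 5, sₙ = 1.4063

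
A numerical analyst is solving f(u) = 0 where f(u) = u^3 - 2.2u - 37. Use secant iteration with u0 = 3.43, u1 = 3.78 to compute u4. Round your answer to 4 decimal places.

f(3.43) = -4.192393, f(3.78) = 8.694152
u2 = 3.780000 − 8.694152·(3.780000 − 3.430000) / (8.694152 − (-4.192393)) = 3.780000 − (3.042953)/(12.886545) = 3.543866
f(3.543866) = -0.289146
u3 = 3.543866 − (-0.289146)·(3.543866 − 3.780000) / (-0.289146 − 8.694152) = 3.543866 − (0.068277)/(-8.983298) = 3.551466
f(3.551466) = -0.018890
u4 = 3.551466 − (-0.018890)·(3.551466 − 3.543866) / (-0.018890 − (-0.289146)) = 3.551466 − (-0.000144)/(0.270256) = 3.551998

3.5520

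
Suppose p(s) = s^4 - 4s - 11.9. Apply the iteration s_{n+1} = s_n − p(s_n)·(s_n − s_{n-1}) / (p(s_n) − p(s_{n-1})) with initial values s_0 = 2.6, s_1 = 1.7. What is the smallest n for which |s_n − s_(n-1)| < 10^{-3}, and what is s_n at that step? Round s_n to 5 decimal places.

p(2.6) = 23.3976000, p(1.7) = -10.3479000
s_2 = 1.7000000 − (-10.3479000)·(-0.9000000)/(-33.7455000) = 1.9759808;  |Δ| = 0.2759808
p(1.9759808) = -4.5588021
s_3 = 1.9759808 − (-4.5588021)·(0.2759808)/(5.7890979) = 2.1933103;  |Δ| = 0.2173295
p(2.1933103) = 2.4687284
s_4 = 2.1933103 − 2.4687284·(0.2173295)/(7.0275305) = 2.1169638;  |Δ| = 0.0763465
p(2.1169638) = -0.2836933
s_5 = 2.1169638 − (-0.2836933)·(-0.0763465)/(-2.7524217) = 2.1248329;  |Δ| = 0.0078691
p(2.1248329) = -0.0148771
s_6 = 2.1248329 − (-0.0148771)·(0.0078691)/(0.2688162) = 2.1252684;  |Δ| = 0.0004355
|s_6 − s_5| = 0.0004355 < 10^{-3}

n = 6, s_n = 2.12527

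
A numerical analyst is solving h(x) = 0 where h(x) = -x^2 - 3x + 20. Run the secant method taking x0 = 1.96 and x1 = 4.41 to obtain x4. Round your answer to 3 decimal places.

h(1.96) = 10.27840, h(4.41) = -12.67810
x2 = 4.41000 − (-12.67810)·(4.41000 − 1.96000) / (-12.67810 − 10.27840) = 4.41000 − (-31.06135)/(-22.95650) = 3.05695
h(3.05695) = 1.48423
x3 = 3.05695 − 1.48423·(3.05695 − 4.41000) / (1.48423 − (-12.67810)) = 3.05695 − (-2.00824)/(14.16233) = 3.19875
h(3.19875) = 0.17176
x4 = 3.19875 − 0.17176·(3.19875 − 3.05695) / (0.17176 − 1.48423) = 3.19875 − (0.02436)/(-1.31247) = 3.21731

3.217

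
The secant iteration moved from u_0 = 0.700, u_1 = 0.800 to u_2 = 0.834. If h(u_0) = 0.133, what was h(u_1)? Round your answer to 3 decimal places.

0.034

The secant line through (0.700, 0.133) and (0.800, h(u_1)) crosses zero at u_2 = 0.834.
So (0.700, 0.133), (0.800, h(u_1)), (0.834, 0) are collinear:
h(u_1) = 0.133 · (0.800 − 0.834) / (0.700 − 0.834) = 0.133 · (-0.03400)/(-0.13400) = 0.03375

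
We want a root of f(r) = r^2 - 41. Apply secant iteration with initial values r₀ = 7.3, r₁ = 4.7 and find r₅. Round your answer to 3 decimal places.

6.403

f(7.3) = 12.29000, f(4.7) = -18.91000
r₂ = 4.70000 − (-18.91000)·(4.70000 − 7.30000) / (-18.91000 − 12.29000) = 4.70000 − (49.16600)/(-31.20000) = 6.27583
f(6.27583) = -1.61392
r₃ = 6.27583 − (-1.61392)·(6.27583 − 4.70000) / (-1.61392 − (-18.91000)) = 6.27583 − (-2.54326)/(17.29608) = 6.42288
f(6.42288) = 0.25334
r₄ = 6.42288 − 0.25334·(6.42288 − 6.27583) / (0.25334 − (-1.61392)) = 6.42288 − (0.03725)/(1.86725) = 6.40293
f(6.40293) = -0.00254
r₅ = 6.40293 − (-0.00254)·(6.40293 − 6.42288) / (-0.00254 − 0.25334) = 6.40293 − (0.00005)/(-0.25587) = 6.40312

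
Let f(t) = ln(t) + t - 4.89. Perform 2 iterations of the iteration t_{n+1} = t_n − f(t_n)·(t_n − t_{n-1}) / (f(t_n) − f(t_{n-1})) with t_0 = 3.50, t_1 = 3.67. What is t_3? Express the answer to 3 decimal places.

3.607

f(3.50) = -0.13724, f(3.67) = 0.08019
t_2 = 3.67000 − 0.08019·(3.67000 − 3.50000) / (0.08019 − (-0.13724)) = 3.67000 − (0.01363)/(0.21743) = 3.60730
f(3.60730) = 0.00026
t_3 = 3.60730 − 0.00026·(3.60730 − 3.67000) / (0.00026 − 0.08019) = 3.60730 − (-0.00002)/(-0.07993) = 3.60710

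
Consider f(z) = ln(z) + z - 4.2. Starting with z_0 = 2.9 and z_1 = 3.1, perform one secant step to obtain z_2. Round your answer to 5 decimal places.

3.07645

f(2.9) = -0.2352893, f(3.1) = 0.0314021
z_2 = 3.1000000 − 0.0314021·(3.1000000 − 2.9000000) / (0.0314021 − (-0.2352893)) = 3.1000000 − (0.0062804)/(0.2666914) = 3.0764506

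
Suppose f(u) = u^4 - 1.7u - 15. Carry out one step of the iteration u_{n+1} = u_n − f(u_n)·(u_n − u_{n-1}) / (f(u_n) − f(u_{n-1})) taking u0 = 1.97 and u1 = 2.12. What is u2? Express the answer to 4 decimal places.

2.0710

f(1.97) = -3.287615, f(2.12) = 1.595631
u2 = 2.120000 − 1.595631·(2.120000 − 1.970000) / (1.595631 − (-3.287615)) = 2.120000 − (0.239345)/(4.883247) = 2.070987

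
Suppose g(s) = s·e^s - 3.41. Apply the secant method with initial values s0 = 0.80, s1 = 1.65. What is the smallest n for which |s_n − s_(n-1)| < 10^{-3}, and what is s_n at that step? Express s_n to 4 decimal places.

g(0.80) = -1.629567, g(1.65) = 5.181517
s2 = 1.650000 − 5.181517·(0.850000)/(6.811084) = 1.003364;  |Δ| = 0.646636
g(1.003364) = -0.673381
s3 = 1.003364 − (-0.673381)·(-0.646636)/(-5.854898) = 1.077735;  |Δ| = 0.074371
g(1.077735) = -0.243596
s4 = 1.077735 − (-0.243596)·(0.074371)/(0.429785) = 1.119887;  |Δ| = 0.042152
g(1.119887) = 0.021903
s5 = 1.119887 − 0.021903·(0.042152)/(0.265499) = 1.116410;  |Δ| = 0.003478
g(1.116410) = -0.000630
s6 = 1.116410 − (-0.000630)·(-0.003478)/(-0.022534) = 1.116507;  |Δ| = 0.000097
|s6 − s5| = 0.000097 < 10^{-3}

n = 6, s_n = 1.1165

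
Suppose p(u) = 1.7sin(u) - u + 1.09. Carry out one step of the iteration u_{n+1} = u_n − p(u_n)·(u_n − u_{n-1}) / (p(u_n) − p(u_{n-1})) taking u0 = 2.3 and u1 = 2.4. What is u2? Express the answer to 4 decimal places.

p(2.3) = 0.057699, p(2.4) = -0.161713
u2 = 2.400000 − (-0.161713)·(2.400000 − 2.300000) / (-0.161713 − 0.057699) = 2.400000 − (-0.016171)/(-0.219411) = 2.326297

2.3263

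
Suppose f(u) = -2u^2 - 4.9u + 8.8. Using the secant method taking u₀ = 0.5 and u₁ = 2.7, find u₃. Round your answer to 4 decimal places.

1.1589

f(0.5) = 5.850000, f(2.7) = -19.010000
u₂ = 2.700000 − (-19.010000)·(2.700000 − 0.500000) / (-19.010000 − 5.850000) = 2.700000 − (-41.822000)/(-24.860000) = 1.017699
f(1.017699) = 1.741851
u₃ = 1.017699 − 1.741851·(1.017699 − 2.700000) / (1.741851 − (-19.010000)) = 1.017699 − (-2.930318)/(20.751851) = 1.158907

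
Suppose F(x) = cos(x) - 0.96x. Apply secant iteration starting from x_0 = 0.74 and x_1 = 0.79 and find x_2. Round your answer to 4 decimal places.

0.7570

F(0.74) = 0.028069, F(0.79) = -0.054555
x_2 = 0.790000 − (-0.054555)·(0.790000 − 0.740000) / (-0.054555 − 0.028069) = 0.790000 − (-0.002728)/(-0.082623) = 0.756986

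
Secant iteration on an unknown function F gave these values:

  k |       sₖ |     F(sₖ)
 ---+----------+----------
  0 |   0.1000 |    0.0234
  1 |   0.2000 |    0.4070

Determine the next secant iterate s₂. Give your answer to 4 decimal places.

s₂ = 0.2000 − 0.4070·(0.2000 − 0.1000) / (0.4070 − 0.0234)
   = 0.2000 − (0.040700)/(0.383600) = 0.093900

0.0939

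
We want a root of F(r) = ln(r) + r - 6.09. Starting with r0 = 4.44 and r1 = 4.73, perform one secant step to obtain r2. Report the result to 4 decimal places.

F(4.44) = -0.159346, F(4.73) = 0.193925
r2 = 4.730000 − 0.193925·(4.730000 − 4.440000) / (0.193925 − (-0.159346)) = 4.730000 − (0.056238)/(0.353271) = 4.570807

4.5708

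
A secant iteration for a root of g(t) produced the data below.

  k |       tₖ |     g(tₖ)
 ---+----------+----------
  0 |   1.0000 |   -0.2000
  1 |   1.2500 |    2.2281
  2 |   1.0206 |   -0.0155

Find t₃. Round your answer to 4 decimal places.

t₃ = 1.0206 − (-0.0155)·(1.0206 − 1.2500) / (-0.0155 − 2.2281)
   = 1.0206 − (0.003556)/(-2.243600) = 1.022185

1.0222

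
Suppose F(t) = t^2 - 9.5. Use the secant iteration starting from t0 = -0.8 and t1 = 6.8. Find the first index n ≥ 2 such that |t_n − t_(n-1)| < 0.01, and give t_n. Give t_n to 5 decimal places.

n = 8, t_n = 3.08220

F(-0.8) = -8.8600000, F(6.8) = 36.7400000
t2 = 6.8000000 − 36.7400000·(7.6000000)/(45.6000000) = 0.6766667;  |Δ| = 6.1233333
F(0.6766667) = -9.0421222
t3 = 0.6766667 − (-9.0421222)·(-6.1233333)/(-45.7821222) = 1.8860455;  |Δ| = 1.2093788
F(1.8860455) = -5.9428325
t4 = 1.8860455 − (-5.9428325)·(1.2093788)/(3.0992898) = 4.2050076;  |Δ| = 2.3189622
F(4.2050076) = 8.1820892
t5 = 4.2050076 − 8.1820892·(2.3189622)/(14.1249216) = 2.8617113;  |Δ| = 1.3432963
F(2.8617113) = -1.3106083
t6 = 2.8617113 − (-1.3106083)·(-1.3432963)/(-9.4926975) = 3.0471734;  |Δ| = 0.1854621
F(3.0471734) = -0.2147343
t7 = 3.0471734 − (-0.2147343)·(0.1854621)/(1.0958740) = 3.0835143;  |Δ| = 0.0363409
F(3.0835143) = 0.0080605
t8 = 3.0835143 − 0.0080605·(0.0363409)/(0.2227949) = 3.0821995;  |Δ| = 0.0013148
|t8 − t7| = 0.0013148 < 0.01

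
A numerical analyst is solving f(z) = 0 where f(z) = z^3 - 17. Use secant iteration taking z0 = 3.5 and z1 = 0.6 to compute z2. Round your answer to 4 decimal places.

1.7410

f(3.5) = 25.875000, f(0.6) = -16.784000
z2 = 0.600000 − (-16.784000)·(0.600000 − 3.500000) / (-16.784000 − 25.875000) = 0.600000 − (48.673600)/(-42.659000) = 1.740993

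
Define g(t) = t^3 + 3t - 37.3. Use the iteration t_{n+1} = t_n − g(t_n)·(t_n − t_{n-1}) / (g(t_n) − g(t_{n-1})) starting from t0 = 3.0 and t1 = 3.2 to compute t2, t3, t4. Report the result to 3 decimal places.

g(3.0) = -1.30000, g(3.2) = 5.06800
t2 = 3.20000 − 5.06800·(3.20000 − 3.00000) / (5.06800 − (-1.30000)) = 3.20000 − (1.01360)/(6.36800) = 3.04083
g(3.04083) = -0.06005
t3 = 3.04083 − (-0.06005)·(3.04083 − 3.20000) / (-0.06005 − 5.06800) = 3.04083 − (0.00956)/(-5.12805) = 3.04269
g(3.04269) = -0.00272
t4 = 3.04269 − (-0.00272)·(3.04269 − 3.04083) / (-0.00272 − (-0.06005)) = 3.04269 − (-0.00001)/(0.05733) = 3.04278

3.041, 3.043, 3.043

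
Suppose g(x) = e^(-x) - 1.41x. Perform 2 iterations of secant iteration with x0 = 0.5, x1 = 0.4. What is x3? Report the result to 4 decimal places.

0.4515

g(0.5) = -0.098469, g(0.4) = 0.106320
x2 = 0.400000 − 0.106320·(0.400000 − 0.500000) / (0.106320 − (-0.098469)) = 0.400000 − (-0.010632)/(0.204789) = 0.451917
g(0.451917) = -0.000796
x3 = 0.451917 − (-0.000796)·(0.451917 − 0.400000) / (-0.000796 − 0.106320) = 0.451917 − (-0.000041)/(-0.107116) = 0.451531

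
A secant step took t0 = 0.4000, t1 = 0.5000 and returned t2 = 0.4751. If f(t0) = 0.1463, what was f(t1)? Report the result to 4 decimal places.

The secant line through (0.4000, 0.1463) and (0.5000, f(t1)) crosses zero at t2 = 0.4751.
So (0.4000, 0.1463), (0.5000, f(t1)), (0.4751, 0) are collinear:
f(t1) = 0.1463 · (0.5000 − 0.4751) / (0.4000 − 0.4751) = 0.1463 · (0.024900)/(-0.075100) = -0.048507

-0.0485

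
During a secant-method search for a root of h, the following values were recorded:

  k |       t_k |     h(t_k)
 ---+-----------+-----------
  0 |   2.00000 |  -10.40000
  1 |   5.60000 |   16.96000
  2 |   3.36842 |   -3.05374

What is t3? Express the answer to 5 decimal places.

3.70892

t3 = 3.36842 − (-3.05374)·(3.36842 − 5.60000) / (-3.05374 − 16.96000)
   = 3.36842 − (6.8146651)/(-20.0137400) = 3.7089193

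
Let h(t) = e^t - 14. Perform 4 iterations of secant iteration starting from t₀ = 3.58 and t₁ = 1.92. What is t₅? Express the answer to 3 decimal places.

2.638

h(3.58) = 21.87354, h(1.92) = -7.17904
t₂ = 1.92000 − (-7.17904)·(1.92000 − 3.58000) / (-7.17904 − 21.87354) = 1.92000 − (11.91721)/(-29.05258) = 2.33019
h(2.33019) = -3.72006
t₃ = 2.33019 − (-3.72006)·(2.33019 − 1.92000) / (-3.72006 − (-7.17904)) = 2.33019 − (-1.52595)/(3.45898) = 2.77135
h(2.77135) = 1.98019
t₄ = 2.77135 − 1.98019·(2.77135 − 2.33019) / (1.98019 − (-3.72006)) = 2.77135 − (0.87357)/(5.70025) = 2.61810
h(2.61810) = -0.29037
t₅ = 2.61810 − (-0.29037)·(2.61810 − 2.77135) / (-0.29037 − 1.98019) = 2.61810 − (0.04450)/(-2.27056) = 2.63770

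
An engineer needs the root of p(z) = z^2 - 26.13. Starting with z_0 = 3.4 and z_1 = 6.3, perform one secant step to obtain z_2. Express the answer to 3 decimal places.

p(3.4) = -14.57000, p(6.3) = 13.56000
z_2 = 6.30000 − 13.56000·(6.30000 − 3.40000) / (13.56000 − (-14.57000)) = 6.30000 − (39.32400)/(28.13000) = 4.90206

4.902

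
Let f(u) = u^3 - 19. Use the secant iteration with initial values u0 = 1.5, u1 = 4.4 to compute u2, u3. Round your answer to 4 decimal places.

2.0539, 2.3708

f(1.5) = -15.625000, f(4.4) = 66.184000
u2 = 4.400000 − 66.184000·(4.400000 − 1.500000) / (66.184000 − (-15.625000)) = 4.400000 − (191.933600)/(81.809000) = 2.053882
f(2.053882) = -10.335845
u3 = 2.053882 − (-10.335845)·(2.053882 − 4.400000) / (-10.335845 − 66.184000) = 2.053882 − (24.249116)/(-76.519845) = 2.370781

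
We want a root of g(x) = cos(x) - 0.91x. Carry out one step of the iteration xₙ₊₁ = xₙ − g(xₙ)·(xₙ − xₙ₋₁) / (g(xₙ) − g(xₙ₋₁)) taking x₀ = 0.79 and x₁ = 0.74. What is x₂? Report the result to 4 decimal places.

0.7806

g(0.79) = -0.015055, g(0.74) = 0.065069
x₂ = 0.740000 − 0.065069·(0.740000 − 0.790000) / (0.065069 − (-0.015055)) = 0.740000 − (-0.003253)/(0.080123) = 0.780605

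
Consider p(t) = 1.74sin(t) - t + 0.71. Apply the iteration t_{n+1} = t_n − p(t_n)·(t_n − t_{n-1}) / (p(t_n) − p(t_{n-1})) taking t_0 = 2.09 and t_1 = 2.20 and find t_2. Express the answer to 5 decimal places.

p(2.09) = 0.1306934, p(2.20) = -0.0832163
t_2 = 2.2000000 − (-0.0832163)·(2.2000000 − 2.0900000) / (-0.0832163 − 0.1306934) = 2.2000000 − (-0.0091538)/(-0.2139096) = 2.1572072

2.15721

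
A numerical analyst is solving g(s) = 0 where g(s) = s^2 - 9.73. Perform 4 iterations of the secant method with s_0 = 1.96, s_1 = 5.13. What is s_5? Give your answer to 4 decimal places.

3.1192

g(1.96) = -5.888400, g(5.13) = 16.586900
s_2 = 5.130000 − 16.586900·(5.130000 − 1.960000) / (16.586900 − (-5.888400)) = 5.130000 − (52.580473)/(22.475300) = 2.790522
g(2.790522) = -1.942988
s_3 = 2.790522 − (-1.942988)·(2.790522 − 5.130000) / (-1.942988 − 16.586900) = 2.790522 − (4.545577)/(-18.529888) = 3.035832
g(3.035832) = -0.513721
s_4 = 3.035832 − (-0.513721)·(3.035832 − 2.790522) / (-0.513721 − (-1.942988)) = 3.035832 − (-0.126021)/(1.429266) = 3.124004
g(3.124004) = 0.029404
s_5 = 3.124004 − 0.029404·(3.124004 − 3.035832) / (0.029404 − (-0.513721)) = 3.124004 − (0.002593)/(0.543125) = 3.119231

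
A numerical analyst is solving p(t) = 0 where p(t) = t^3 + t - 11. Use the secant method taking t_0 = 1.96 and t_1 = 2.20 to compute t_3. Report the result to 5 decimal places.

2.07399

p(1.96) = -1.5104640, p(2.20) = 1.8480000
t_2 = 2.2000000 − 1.8480000·(2.2000000 − 1.9600000) / (1.8480000 − (-1.5104640)) = 2.2000000 − (0.4435200)/(3.3584640) = 2.0679396
p(2.0679396) = -0.0887765
t_3 = 2.0679396 − (-0.0887765)·(2.0679396 − 2.2000000) / (-0.0887765 − 1.8480000) = 2.0679396 − (0.0117239)/(-1.9367765) = 2.0739929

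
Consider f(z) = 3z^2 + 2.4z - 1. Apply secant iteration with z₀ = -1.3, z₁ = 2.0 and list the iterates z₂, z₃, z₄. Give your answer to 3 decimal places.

-1.511, -2.086, -1.246

f(-1.3) = 0.95000, f(2.0) = 15.80000
z₂ = 2.00000 − 15.80000·(2.00000 − (-1.30000)) / (15.80000 − 0.95000) = 2.00000 − (52.14000)/(14.85000) = -1.51111
f(-1.51111) = 2.22370
z₃ = -1.51111 − 2.22370·(-1.51111 − 2.00000) / (2.22370 − 15.80000) = -1.51111 − (-7.80767)/(-13.57630) = -2.08621
f(-2.08621) = 7.04988
z₄ = -2.08621 − 7.04988·(-2.08621 − (-1.51111)) / (7.04988 − 2.22370) = -2.08621 − (-4.05436)/(4.82618) = -1.24613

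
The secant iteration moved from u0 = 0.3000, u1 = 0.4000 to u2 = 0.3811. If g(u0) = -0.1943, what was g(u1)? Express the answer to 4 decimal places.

0.0453

The secant line through (0.3000, -0.1943) and (0.4000, g(u1)) crosses zero at u2 = 0.3811.
So (0.3000, -0.1943), (0.4000, g(u1)), (0.3811, 0) are collinear:
g(u1) = -0.1943 · (0.4000 − 0.3811) / (0.3000 − 0.3811) = -0.1943 · (0.018900)/(-0.081100) = 0.045281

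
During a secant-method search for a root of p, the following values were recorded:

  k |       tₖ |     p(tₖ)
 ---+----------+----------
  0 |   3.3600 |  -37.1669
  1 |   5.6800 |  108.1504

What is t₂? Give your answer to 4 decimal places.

t₂ = 5.6800 − 108.1504·(5.6800 − 3.3600) / (108.1504 − (-37.1669))
   = 5.6800 − (250.908928)/(145.317300) = 3.953372

3.9534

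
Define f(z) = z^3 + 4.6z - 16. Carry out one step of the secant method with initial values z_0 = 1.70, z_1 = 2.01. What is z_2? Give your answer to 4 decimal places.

1.9186

f(1.70) = -3.267000, f(2.01) = 1.366601
z_2 = 2.010000 − 1.366601·(2.010000 − 1.700000) / (1.366601 − (-3.267000)) = 2.010000 − (0.423646)/(4.633601) = 1.918571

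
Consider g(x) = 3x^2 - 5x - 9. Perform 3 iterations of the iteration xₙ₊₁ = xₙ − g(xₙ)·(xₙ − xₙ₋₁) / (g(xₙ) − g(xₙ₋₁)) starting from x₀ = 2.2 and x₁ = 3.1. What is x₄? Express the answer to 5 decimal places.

g(2.2) = -5.4800000, g(3.1) = 4.3300000
x₂ = 3.1000000 − 4.3300000·(3.1000000 − 2.2000000) / (4.3300000 − (-5.4800000)) = 3.1000000 − (3.8970000)/(9.8100000) = 2.7027523
g(2.7027523) = -0.5991516
x₃ = 2.7027523 − (-0.5991516)·(2.7027523 − 3.1000000) / (-0.5991516 − 4.3300000) = 2.7027523 − (0.2380116)/(-4.9291516) = 2.7510388
g(2.7510388) = -0.0505504
x₄ = 2.7510388 − (-0.0505504)·(2.7510388 − 2.7027523) / (-0.0505504 − (-0.5991516)) = 2.7510388 − (-0.0024409)/(0.5486012) = 2.7554881

2.75549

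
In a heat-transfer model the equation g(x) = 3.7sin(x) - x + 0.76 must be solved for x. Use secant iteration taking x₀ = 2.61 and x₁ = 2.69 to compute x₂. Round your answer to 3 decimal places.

g(2.61) = 0.02556, g(2.69) = -0.31532
x₂ = 2.69000 − (-0.31532)·(2.69000 − 2.61000) / (-0.31532 − 0.02556) = 2.69000 − (-0.02523)/(-0.34088) = 2.61600

2.616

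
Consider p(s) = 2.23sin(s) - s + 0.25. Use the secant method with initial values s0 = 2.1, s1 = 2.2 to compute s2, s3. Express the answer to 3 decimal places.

p(2.1) = 0.07496, p(2.2) = -0.14705
s2 = 2.20000 − (-0.14705)·(2.20000 − 2.10000) / (-0.14705 − 0.07496) = 2.20000 − (-0.01471)/(-0.22201) = 2.13376
p(2.13376) = 0.00209
s3 = 2.13376 − 0.00209·(2.13376 − 2.20000) / (0.00209 − (-0.14705)) = 2.13376 − (-0.00014)/(0.14915) = 2.13469

2.134, 2.135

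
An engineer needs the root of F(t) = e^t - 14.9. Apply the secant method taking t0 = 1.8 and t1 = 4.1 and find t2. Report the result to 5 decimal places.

2.17494

F(1.8) = -8.8503525, F(4.1) = 45.4402876
t2 = 4.1000000 − 45.4402876·(4.1000000 − 1.8000000) / (45.4402876 − (-8.8503525)) = 4.1000000 − (104.5126615)/(54.2906401) = 2.1749414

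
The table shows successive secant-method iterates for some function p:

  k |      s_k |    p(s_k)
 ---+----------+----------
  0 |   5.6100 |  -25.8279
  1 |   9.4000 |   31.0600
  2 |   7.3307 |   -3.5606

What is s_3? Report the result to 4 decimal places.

7.5435

s_3 = 7.3307 − (-3.5606)·(7.3307 − 9.4000) / (-3.5606 − 31.0600)
   = 7.3307 − (7.367950)/(-34.620600) = 7.543520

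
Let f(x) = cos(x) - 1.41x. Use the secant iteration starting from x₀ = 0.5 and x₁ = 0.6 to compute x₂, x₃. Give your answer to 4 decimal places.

f(0.5) = 0.172583, f(0.6) = -0.020664
x₂ = 0.600000 − (-0.020664)·(0.600000 − 0.500000) / (-0.020664 − 0.172583) = 0.600000 − (-0.002066)/(-0.193247) = 0.589307
f(0.589307) = 0.000404
x₃ = 0.589307 − 0.000404·(0.589307 − 0.600000) / (0.000404 − (-0.020664)) = 0.589307 − (-0.000004)/(0.021068) = 0.589512

0.5893, 0.5895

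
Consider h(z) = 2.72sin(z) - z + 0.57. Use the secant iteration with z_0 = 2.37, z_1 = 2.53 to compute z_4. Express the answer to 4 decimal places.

h(2.37) = 0.096595, h(2.53) = -0.398252
z_2 = 2.530000 − (-0.398252)·(2.530000 − 2.370000) / (-0.398252 − 0.096595) = 2.530000 − (-0.063720)/(-0.494847) = 2.401232
h(2.401232) = 0.003554
z_3 = 2.401232 − 0.003554·(2.401232 − 2.530000) / (0.003554 − (-0.398252)) = 2.401232 − (-0.000458)/(0.401806) = 2.402371
h(2.402371) = 0.000127
z_4 = 2.402371 − 0.000127·(2.402371 − 2.401232) / (0.000127 − 0.003554) = 2.402371 − (0.000000)/(-0.003427) = 2.402414

2.4024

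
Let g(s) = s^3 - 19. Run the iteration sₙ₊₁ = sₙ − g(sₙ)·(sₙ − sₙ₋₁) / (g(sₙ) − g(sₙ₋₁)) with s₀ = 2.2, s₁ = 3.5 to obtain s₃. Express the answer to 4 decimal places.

g(2.2) = -8.352000, g(3.5) = 23.875000
s₂ = 3.500000 − 23.875000·(3.500000 − 2.200000) / (23.875000 − (-8.352000)) = 3.500000 − (31.037500)/(32.227000) = 2.536910
g(2.536910) = -2.672669
s₃ = 2.536910 − (-2.672669)·(2.536910 − 3.500000) / (-2.672669 − 23.875000) = 2.536910 − (2.574020)/(-26.547669) = 2.633868

2.6339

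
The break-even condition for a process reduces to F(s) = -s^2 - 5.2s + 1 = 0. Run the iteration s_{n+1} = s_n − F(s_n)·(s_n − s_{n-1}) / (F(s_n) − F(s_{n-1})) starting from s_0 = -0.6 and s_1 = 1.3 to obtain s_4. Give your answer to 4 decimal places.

F(-0.6) = 3.760000, F(1.3) = -7.450000
s_2 = 1.300000 − (-7.450000)·(1.300000 − (-0.600000)) / (-7.450000 − 3.760000) = 1.300000 − (-14.155000)/(-11.210000) = 0.037288
F(0.037288) = 0.804711
s_3 = 0.037288 − 0.804711·(0.037288 − 1.300000) / (0.804711 − (-7.450000)) = 0.037288 − (-1.016118)/(8.254711) = 0.160384
F(0.160384) = 0.140282
s_4 = 0.160384 − 0.140282·(0.160384 − 0.037288) / (0.140282 − 0.804711) = 0.160384 − (0.017268)/(-0.664430) = 0.186373

0.1864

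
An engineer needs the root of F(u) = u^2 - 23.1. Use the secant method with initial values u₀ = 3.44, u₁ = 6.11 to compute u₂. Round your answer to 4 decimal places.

4.6197

F(3.44) = -11.266400, F(6.11) = 14.232100
u₂ = 6.110000 − 14.232100·(6.110000 − 3.440000) / (14.232100 − (-11.266400)) = 6.110000 − (37.999707)/(25.498500) = 4.619728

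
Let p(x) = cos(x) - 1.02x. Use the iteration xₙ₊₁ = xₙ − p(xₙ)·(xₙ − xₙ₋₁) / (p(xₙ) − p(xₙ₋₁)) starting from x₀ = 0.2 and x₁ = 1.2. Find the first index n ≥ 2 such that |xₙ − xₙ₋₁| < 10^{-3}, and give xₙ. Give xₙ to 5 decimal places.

n = 5, xₙ = 0.73034

p(0.2) = 0.7760666, p(1.2) = -0.8616422
x₂ = 1.2000000 − (-0.8616422)·(1.0000000)/(-1.6377088) = 0.6738734;  |Δ| = 0.5261266
p(0.6738734) = 0.0940597
x₃ = 0.6738734 − 0.0940597·(-0.5261266)/(0.9557019) = 0.7256545;  |Δ| = 0.0517811
p(0.7256545) = 0.0078977
x₄ = 0.7256545 − 0.0078977·(0.0517811)/(-0.0861619) = 0.7304008;  |Δ| = 0.0047463
p(0.7304008) = -0.0001017
x₅ = 0.7304008 − (-0.0001017)·(0.0047463)/(-0.0079994) = 0.7303404;  |Δ| = 0.0000604
|x₅ − x₄| = 0.0000604 < 10^{-3}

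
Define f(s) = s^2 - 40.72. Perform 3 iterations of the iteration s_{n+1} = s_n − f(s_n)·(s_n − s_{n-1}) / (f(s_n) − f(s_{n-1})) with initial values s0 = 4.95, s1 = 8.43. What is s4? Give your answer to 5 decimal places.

f(4.95) = -16.2175000, f(8.43) = 30.3449000
s2 = 8.4300000 − 30.3449000·(8.4300000 − 4.9500000) / (30.3449000 − (-16.2175000)) = 8.4300000 − (105.6002520)/(46.5624000) = 6.1620703
f(6.1620703) = -2.7488902
s3 = 6.1620703 − (-2.7488902)·(6.1620703 − 8.4300000) / (-2.7488902 − 30.3449000) = 6.1620703 − (6.2342898)/(-33.0937902) = 6.3504527
f(6.3504527) = -0.3917502
s4 = 6.3504527 − (-0.3917502)·(6.3504527 − 6.1620703) / (-0.3917502 − (-2.7488902)) = 6.3504527 − (-0.0737989)/(2.3571399) = 6.3817614

6.38176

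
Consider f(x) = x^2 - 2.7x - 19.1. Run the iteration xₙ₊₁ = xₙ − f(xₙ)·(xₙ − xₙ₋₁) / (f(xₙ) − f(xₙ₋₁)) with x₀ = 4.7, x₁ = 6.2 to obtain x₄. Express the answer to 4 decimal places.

5.9241

f(4.7) = -9.700000, f(6.2) = 2.600000
x₂ = 6.200000 − 2.600000·(6.200000 − 4.700000) / (2.600000 − (-9.700000)) = 6.200000 − (3.900000)/(12.300000) = 5.882927
f(5.882927) = -0.375074
x₃ = 5.882927 − (-0.375074)·(5.882927 − 6.200000) / (-0.375074 − 2.600000) = 5.882927 − (0.118926)/(-2.975074) = 5.922901
f(5.922901) = -0.011077
x₄ = 5.922901 − (-0.011077)·(5.922901 − 5.882927) / (-0.011077 − (-0.375074)) = 5.922901 − (-0.000443)/(0.363998) = 5.924117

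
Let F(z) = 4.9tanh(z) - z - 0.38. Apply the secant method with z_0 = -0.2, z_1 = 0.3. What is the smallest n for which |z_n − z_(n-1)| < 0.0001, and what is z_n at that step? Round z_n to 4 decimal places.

F(-0.2) = -1.147139, F(0.3) = 0.747432
z_2 = 0.300000 − 0.747432·(0.500000)/(1.894571) = 0.102744;  |Δ| = 0.197256
F(0.102744) = 0.018937
z_3 = 0.102744 − 0.018937·(-0.197256)/(-0.728495) = 0.097616;  |Δ| = 0.005128
F(0.097616) = -0.000810
z_4 = 0.097616 − (-0.000810)·(-0.005128)/(-0.019747) = 0.097827;  |Δ| = 0.000210
F(0.097827) = 0.000000
z_5 = 0.097827 − 0.000000·(0.000210)/(0.000811) = 0.097826;  |Δ| = 0.000000
|z_5 − z_4| = 0.000000 < 0.0001

n = 5, z_n = 0.0978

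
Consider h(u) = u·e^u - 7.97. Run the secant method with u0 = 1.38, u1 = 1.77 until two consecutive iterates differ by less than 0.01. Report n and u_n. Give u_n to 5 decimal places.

h(1.38) = -2.4846358, h(1.77) = 2.4214104
u2 = 1.7700000 − 2.4214104·(0.3900000)/(4.9060462) = 1.5775130;  |Δ| = 0.1924870
h(1.5775130) = -0.3302677
u3 = 1.5775130 − (-0.3302677)·(-0.1924870)/(-2.7516781) = 1.6006161;  |Δ| = 0.0231031
h(1.6006161) = -0.0372109
u4 = 1.6006161 − (-0.0372109)·(0.0231031)/(0.2930568) = 1.6035496;  |Δ| = 0.0029335
|u4 − u3| = 0.0029335 < 0.01

n = 4, u_n = 1.60355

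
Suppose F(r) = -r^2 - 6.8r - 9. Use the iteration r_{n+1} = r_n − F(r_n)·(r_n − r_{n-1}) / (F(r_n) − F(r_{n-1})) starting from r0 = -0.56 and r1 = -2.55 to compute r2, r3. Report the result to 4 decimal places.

F(-0.56) = -5.505600, F(-2.55) = 1.837500
r2 = -2.550000 − 1.837500·(-2.550000 − (-0.560000)) / (1.837500 − (-5.505600)) = -2.550000 − (-3.656625)/(7.343100) = -2.052033
F(-2.052033) = 0.742984
r3 = -2.052033 − 0.742984·(-2.052033 − (-2.550000)) / (0.742984 − 1.837500) = -2.052033 − (0.369982)/(-1.094516) = -1.714000

-2.0520, -1.7140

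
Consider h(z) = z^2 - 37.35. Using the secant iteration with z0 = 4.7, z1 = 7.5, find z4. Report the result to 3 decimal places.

h(4.7) = -15.26000, h(7.5) = 18.90000
z2 = 7.50000 − 18.90000·(7.50000 − 4.70000) / (18.90000 − (-15.26000)) = 7.50000 − (52.92000)/(34.16000) = 5.95082
h(5.95082) = -1.93775
z3 = 5.95082 − (-1.93775)·(5.95082 − 7.50000) / (-1.93775 − 18.90000) = 5.95082 − (3.00192)/(-20.83775) = 6.09488
h(6.09488) = -0.20242
z4 = 6.09488 − (-0.20242)·(6.09488 − 5.95082) / (-0.20242 − (-1.93775)) = 6.09488 − (-0.02916)/(1.73532) = 6.11169

6.112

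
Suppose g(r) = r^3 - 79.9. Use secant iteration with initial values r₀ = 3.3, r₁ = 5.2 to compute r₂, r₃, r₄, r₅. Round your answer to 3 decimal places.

4.098, 4.268, 4.309, 4.307

g(3.3) = -43.96300, g(5.2) = 60.70800
r₂ = 5.20000 − 60.70800·(5.20000 − 3.30000) / (60.70800 − (-43.96300)) = 5.20000 − (115.34520)/(104.67100) = 4.09802
g(4.09802) = -11.07873
r₃ = 4.09802 − (-11.07873)·(4.09802 − 5.20000) / (-11.07873 − 60.70800) = 4.09802 − (12.20853)/(-71.78673) = 4.26809
g(4.26809) = -2.15005
r₄ = 4.26809 − (-2.15005)·(4.26809 − 4.09802) / (-2.15005 − (-11.07873)) = 4.26809 − (-0.36565)/(8.92868) = 4.30904
g(4.30904) = 0.10954
r₅ = 4.30904 − 0.10954·(4.30904 − 4.26809) / (0.10954 − (-2.15005)) = 4.30904 − (0.00449)/(2.25959) = 4.30706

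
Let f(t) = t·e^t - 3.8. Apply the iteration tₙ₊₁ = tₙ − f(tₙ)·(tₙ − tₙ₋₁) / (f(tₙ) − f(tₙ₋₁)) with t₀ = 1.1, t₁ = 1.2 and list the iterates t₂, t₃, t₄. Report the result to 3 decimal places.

f(1.1) = -0.49542, f(1.2) = 0.18414
t₂ = 1.20000 − 0.18414·(1.20000 − 1.10000) / (0.18414 − (-0.49542)) = 1.20000 − (0.01841)/(0.67956) = 1.17290
f(1.17290) = -0.00993
t₃ = 1.17290 − (-0.00993)·(1.17290 − 1.20000) / (-0.00993 − 0.18414) = 1.17290 − (0.00027)/(-0.19407) = 1.17429
f(1.17429) = -0.00019
t₄ = 1.17429 − (-0.00019)·(1.17429 − 1.17290) / (-0.00019 − (-0.00993)) = 1.17429 − (0.00000)/(0.00974) = 1.17432

1.173, 1.174, 1.174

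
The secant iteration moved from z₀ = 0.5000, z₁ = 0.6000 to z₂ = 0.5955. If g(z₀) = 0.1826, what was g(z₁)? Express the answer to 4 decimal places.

The secant line through (0.5000, 0.1826) and (0.6000, g(z₁)) crosses zero at z₂ = 0.5955.
So (0.5000, 0.1826), (0.6000, g(z₁)), (0.5955, 0) are collinear:
g(z₁) = 0.1826 · (0.6000 − 0.5955) / (0.5000 − 0.5955) = 0.1826 · (0.004500)/(-0.095500) = -0.008604

-0.0086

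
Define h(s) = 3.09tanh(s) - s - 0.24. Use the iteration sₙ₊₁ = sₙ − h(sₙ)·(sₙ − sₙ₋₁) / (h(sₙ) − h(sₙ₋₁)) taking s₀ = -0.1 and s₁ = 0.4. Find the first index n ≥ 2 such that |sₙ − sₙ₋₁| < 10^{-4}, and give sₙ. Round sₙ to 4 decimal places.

n = 5, sₙ = 0.1156

h(-0.1) = -0.447974, h(0.4) = 0.534042
s₂ = 0.400000 − 0.534042·(0.500000)/(0.982016) = 0.128089;  |Δ| = 0.271911
h(0.128089) = 0.025555
s₃ = 0.128089 − 0.025555·(-0.271911)/(-0.508487) = 0.114423;  |Δ| = 0.013666
h(0.114423) = -0.002390
s₄ = 0.114423 − (-0.002390)·(-0.013666)/(-0.027946) = 0.115592;  |Δ| = 0.001169
h(0.115592) = 0.000005
s₅ = 0.115592 − 0.000005·(0.001169)/(0.002396) = 0.115590;  |Δ| = 0.000003
|s₅ − s₄| = 0.000003 < 10^{-4}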